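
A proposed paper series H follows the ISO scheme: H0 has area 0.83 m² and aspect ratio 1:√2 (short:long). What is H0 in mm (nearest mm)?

Let the short side be w mm. Then w · w√2 = 0.83 m² = 830,000 mm².
w² = 830,000/√2, so w ≈ 766.1 mm; long side = w√2 ≈ 1083.4 mm.

766 × 1083 mm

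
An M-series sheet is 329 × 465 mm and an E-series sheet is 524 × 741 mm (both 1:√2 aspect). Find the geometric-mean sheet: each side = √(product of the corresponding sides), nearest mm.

415 × 587 mm

Short side: √(329 · 524) = √172396 ≈ 415.2 → 415 mm
Long side: √(465 · 741) = √344565 ≈ 587.0 → 587 mm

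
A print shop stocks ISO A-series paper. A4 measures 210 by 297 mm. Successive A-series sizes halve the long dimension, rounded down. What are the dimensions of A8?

A5: ⌊297/2⌋ × 210 = 148 × 210 mm
A6: ⌊210/2⌋ × 148 = 105 × 148 mm
A7: ⌊148/2⌋ × 105 = 74 × 105 mm
A8: ⌊105/2⌋ × 74 = 52 × 74 mm

52 × 74 mm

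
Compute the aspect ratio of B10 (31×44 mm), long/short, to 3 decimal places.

1.419

44 / 31 = 1.419
ISO 216 targets √2 ≈ 1.414; the +0.005 deviation is from mm rounding.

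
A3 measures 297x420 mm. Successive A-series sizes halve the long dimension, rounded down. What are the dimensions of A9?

A4: ⌊420/2⌋ × 297 = 210 × 297 mm
A5: ⌊297/2⌋ × 210 = 148 × 210 mm
A6: ⌊210/2⌋ × 148 = 105 × 148 mm
A7: ⌊148/2⌋ × 105 = 74 × 105 mm
A8: ⌊105/2⌋ × 74 = 52 × 74 mm
A9: ⌊74/2⌋ × 52 = 37 × 52 mm

37 × 52 mm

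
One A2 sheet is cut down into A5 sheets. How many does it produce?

8

A2 = 420 × 594 mm; A5 = 148 × 210 mm.
Each halving step doubles the count; 3 steps from A2 to A5.
2^3 = 8.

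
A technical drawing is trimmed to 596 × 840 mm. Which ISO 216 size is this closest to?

Aspect ratio 840/596 ≈ 1.409 — close to the ISO √2 ≈ 1.414.
In the A-series (A0 area = 1 m²): A1 = 594 × 841 mm.
Off by 3 mm total — nearest standard size.

A1 (594 × 841 mm)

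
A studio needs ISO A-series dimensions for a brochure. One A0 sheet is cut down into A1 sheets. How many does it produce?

A0 = 841 × 1189 mm; A1 = 594 × 841 mm.
Each halving step doubles the count; 1 step from A0 to A1.
2^1 = 2.

2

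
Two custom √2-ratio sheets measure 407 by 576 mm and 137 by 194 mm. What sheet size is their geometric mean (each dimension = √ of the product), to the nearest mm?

Short side: √(407 · 137) = √55759 ≈ 236.1 → 236 mm
Long side: √(576 · 194) = √111744 ≈ 334.3 → 334 mm

236 × 334 mm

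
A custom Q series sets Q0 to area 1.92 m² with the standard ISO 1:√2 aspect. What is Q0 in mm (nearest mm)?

Let the short side be w mm. Then w · w√2 = 1.92 m² = 1,920,000 mm².
w² = 1,920,000/√2, so w ≈ 1165.2 mm; long side = w√2 ≈ 1647.8 mm.

1165 × 1648 mm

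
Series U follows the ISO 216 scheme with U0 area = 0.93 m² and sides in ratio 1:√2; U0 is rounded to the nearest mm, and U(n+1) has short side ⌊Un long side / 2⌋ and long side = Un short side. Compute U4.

Let U0's short side be w mm. w · w√2 = 0.93 m² = 930,000 mm², so w ≈ 810.9 mm and w√2 ≈ 1146.8 mm → U0 = 811 × 1147 mm.
U1: ⌊1147/2⌋ × 811 = 573 × 811 mm
U2: ⌊811/2⌋ × 573 = 405 × 573 mm
U3: ⌊573/2⌋ × 405 = 286 × 405 mm
U4: ⌊405/2⌋ × 286 = 202 × 286 mm

202 × 286 mm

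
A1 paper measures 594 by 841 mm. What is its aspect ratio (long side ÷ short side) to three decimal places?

841 / 594 = 1.416
ISO 216 targets √2 ≈ 1.414; the +0.002 deviation is from mm rounding.

1.416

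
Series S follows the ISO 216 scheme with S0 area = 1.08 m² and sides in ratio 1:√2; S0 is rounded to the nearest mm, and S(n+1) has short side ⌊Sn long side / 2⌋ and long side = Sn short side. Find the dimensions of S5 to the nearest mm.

154 × 218 mm

Let S0's short side be w mm. w · w√2 = 1.08 m² = 1,080,000 mm², so w ≈ 873.9 mm and w√2 ≈ 1235.9 mm → S0 = 874 × 1236 mm.
S1: ⌊1236/2⌋ × 874 = 618 × 874 mm
S2: ⌊874/2⌋ × 618 = 437 × 618 mm
S3: ⌊618/2⌋ × 437 = 309 × 437 mm
S4: ⌊437/2⌋ × 309 = 218 × 309 mm
S5: ⌊309/2⌋ × 218 = 154 × 218 mm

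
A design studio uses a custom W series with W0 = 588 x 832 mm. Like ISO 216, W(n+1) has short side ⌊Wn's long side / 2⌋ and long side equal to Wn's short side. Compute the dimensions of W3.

208 × 294 mm

W1: ⌊832/2⌋ × 588 = 416 × 588 mm
W2: ⌊588/2⌋ × 416 = 294 × 416 mm
W3: ⌊416/2⌋ × 294 = 208 × 294 mm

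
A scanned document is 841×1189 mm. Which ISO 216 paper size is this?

Aspect ratio 1189/841 ≈ 1.414 — close to the ISO √2 ≈ 1.414.
In the A-series (A0 area = 1 m²): A0 = 841 × 1189 mm.

A0 (841 × 1189 mm)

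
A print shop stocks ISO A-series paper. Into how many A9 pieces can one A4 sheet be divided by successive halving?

Each ISO step halves the sheet: 1 × A4 → 2 × A5 → 4 × A6 → 8 × A7 → …
From A4 to A9 is 5 halving steps: 2^5 = 32.

32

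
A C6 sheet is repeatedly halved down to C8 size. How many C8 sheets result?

4

Each ISO step halves the sheet: 1 × C6 → 2 × C7 → 4 × C8
From C6 to C8 is 2 halving steps: 2^2 = 4.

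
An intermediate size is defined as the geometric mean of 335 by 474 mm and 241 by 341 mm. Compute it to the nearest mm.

284 × 402 mm

Short side: √(335 · 241) = √80735 ≈ 284.1 → 284 mm
Long side: √(474 · 341) = √161634 ≈ 402.0 → 402 mm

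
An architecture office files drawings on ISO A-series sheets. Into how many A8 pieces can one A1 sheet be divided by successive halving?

128

A1 = 594 × 841 mm; A8 = 52 × 74 mm.
Each halving step doubles the count; 7 steps from A1 to A8.
2^7 = 128.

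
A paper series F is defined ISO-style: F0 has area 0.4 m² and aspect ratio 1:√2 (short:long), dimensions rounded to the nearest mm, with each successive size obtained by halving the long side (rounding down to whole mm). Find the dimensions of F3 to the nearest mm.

188 × 266 mm

Let F0's short side be w mm. w · w√2 = 0.4 m² = 400,000 mm², so w ≈ 531.8 mm and w√2 ≈ 752.1 mm → F0 = 532 × 752 mm.
F1: ⌊752/2⌋ × 532 = 376 × 532 mm
F2: ⌊532/2⌋ × 376 = 266 × 376 mm
F3: ⌊376/2⌋ × 266 = 188 × 266 mm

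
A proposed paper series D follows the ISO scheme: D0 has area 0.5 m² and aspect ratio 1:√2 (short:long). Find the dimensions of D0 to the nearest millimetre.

595 × 841 mm

Let the short side be w mm. Then w · w√2 = 0.5 m² = 500,000 mm².
w² = 500,000/√2, so w ≈ 594.6 mm; long side = w√2 ≈ 840.9 mm.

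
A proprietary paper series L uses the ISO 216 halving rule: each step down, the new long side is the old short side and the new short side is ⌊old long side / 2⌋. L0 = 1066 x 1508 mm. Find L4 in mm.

L1: ⌊1508/2⌋ × 1066 = 754 × 1066 mm
L2: ⌊1066/2⌋ × 754 = 533 × 754 mm
L3: ⌊754/2⌋ × 533 = 377 × 533 mm
L4: ⌊533/2⌋ × 377 = 266 × 377 mm

266 × 377 mm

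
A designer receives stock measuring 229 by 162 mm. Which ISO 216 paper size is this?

Aspect ratio 229/162 ≈ 1.414 — close to the ISO √2 ≈ 1.414.
In the C-series (envelope sizes, between A and B): C5 = 162 × 229 mm.

C5 (162 × 229 mm)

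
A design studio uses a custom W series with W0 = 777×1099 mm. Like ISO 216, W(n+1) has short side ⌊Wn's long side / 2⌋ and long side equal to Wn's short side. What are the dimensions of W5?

137 × 194 mm

W1 = 549 × 777 mm (from W0 by 1 halving).
W2: ⌊777/2⌋ × 549 = 388 × 549 mm
W3: ⌊549/2⌋ × 388 = 274 × 388 mm
W4: ⌊388/2⌋ × 274 = 194 × 274 mm
W5: ⌊274/2⌋ × 194 = 137 × 194 mm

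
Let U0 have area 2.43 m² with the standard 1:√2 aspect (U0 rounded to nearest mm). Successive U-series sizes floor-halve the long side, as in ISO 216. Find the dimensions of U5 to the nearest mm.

Let U0's short side be w mm. w · w√2 = 2.43 m² = 2,430,000 mm², so w ≈ 1310.8 mm and w√2 ≈ 1853.8 mm → U0 = 1311 × 1854 mm.
U1: ⌊1854/2⌋ × 1311 = 927 × 1311 mm
U2: ⌊1311/2⌋ × 927 = 655 × 927 mm
U3: ⌊927/2⌋ × 655 = 463 × 655 mm
U4: ⌊655/2⌋ × 463 = 327 × 463 mm
U5: ⌊463/2⌋ × 327 = 231 × 327 mm

231 × 327 mm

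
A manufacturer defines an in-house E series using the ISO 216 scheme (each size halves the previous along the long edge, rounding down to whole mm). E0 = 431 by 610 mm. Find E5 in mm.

76 × 107 mm

E1 = 305 × 431 mm (from E0 by 1 halving).
E2: ⌊431/2⌋ × 305 = 215 × 305 mm
E3: ⌊305/2⌋ × 215 = 152 × 215 mm
E4: ⌊215/2⌋ × 152 = 107 × 152 mm
E5: ⌊152/2⌋ × 107 = 76 × 107 mm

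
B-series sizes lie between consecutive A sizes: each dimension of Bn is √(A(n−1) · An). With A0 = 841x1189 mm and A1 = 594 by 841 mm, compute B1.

Short side: √(841 · 594) = √499554 ≈ 706.8 → 707 mm
Long side: √(1189 · 841) = √999949 ≈ 1000.0 → 1000 mm

707 × 1000 mm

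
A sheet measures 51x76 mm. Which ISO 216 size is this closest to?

Aspect ratio 76/51 ≈ 1.490 (ISO target is √2 ≈ 1.414).
In the A-series (A0 area = 1 m²): A8 = 52 × 74 mm.
Off by 3 mm total — nearest standard size.

A8 (52 × 74 mm)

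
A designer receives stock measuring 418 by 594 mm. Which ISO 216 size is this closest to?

A2 (420 × 594 mm)

Aspect ratio 594/418 ≈ 1.421 — close to the ISO √2 ≈ 1.414.
In the A-series (A0 area = 1 m²): A2 = 420 × 594 mm.
Off by 2 mm total — nearest standard size.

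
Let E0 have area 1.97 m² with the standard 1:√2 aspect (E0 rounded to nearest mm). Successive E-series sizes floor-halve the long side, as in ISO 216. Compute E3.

Let E0's short side be w mm. w · w√2 = 1.97 m² = 1,970,000 mm², so w ≈ 1180.3 mm and w√2 ≈ 1669.1 mm → E0 = 1180 × 1669 mm.
E1: ⌊1669/2⌋ × 1180 = 834 × 1180 mm
E2: ⌊1180/2⌋ × 834 = 590 × 834 mm
E3: ⌊834/2⌋ × 590 = 417 × 590 mm

417 × 590 mm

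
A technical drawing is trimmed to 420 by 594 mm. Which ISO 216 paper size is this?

Aspect ratio 594/420 ≈ 1.414 — close to the ISO √2 ≈ 1.414.
In the A-series (A0 area = 1 m²): A2 = 420 × 594 mm.

A2 (420 × 594 mm)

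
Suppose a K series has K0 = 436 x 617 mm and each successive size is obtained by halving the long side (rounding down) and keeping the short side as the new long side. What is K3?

154 × 218 mm

K1: ⌊617/2⌋ × 436 = 308 × 436 mm
K2: ⌊436/2⌋ × 308 = 218 × 308 mm
K3: ⌊308/2⌋ × 218 = 154 × 218 mm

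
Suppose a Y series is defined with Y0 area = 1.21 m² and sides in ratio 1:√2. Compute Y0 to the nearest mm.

Let the short side be w mm. Then w · w√2 = 1.21 m² = 1,210,000 mm².
w² = 1,210,000/√2, so w ≈ 925.0 mm; long side = w√2 ≈ 1308.1 mm.

925 × 1308 mm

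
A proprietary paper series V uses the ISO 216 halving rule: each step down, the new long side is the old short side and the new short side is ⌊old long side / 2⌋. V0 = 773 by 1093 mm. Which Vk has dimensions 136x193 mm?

V0: 773 × 1093 mm
V1: 546 × 773 mm
V2: 386 × 546 mm
V3: 273 × 386 mm
V4: 193 × 273 mm
V5: 136 × 193 mm
V6: 96 × 136 mm
→ matches V5.

V5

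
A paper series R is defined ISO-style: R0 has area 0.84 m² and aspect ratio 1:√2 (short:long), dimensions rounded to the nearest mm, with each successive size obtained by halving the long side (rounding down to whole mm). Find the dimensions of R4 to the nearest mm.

Let R0's short side be w mm. w · w√2 = 0.84 m² = 840,000 mm², so w ≈ 770.7 mm and w√2 ≈ 1089.9 mm → R0 = 771 × 1090 mm.
R1: ⌊1090/2⌋ × 771 = 545 × 771 mm
R2: ⌊771/2⌋ × 545 = 385 × 545 mm
R3: ⌊545/2⌋ × 385 = 272 × 385 mm
R4: ⌊385/2⌋ × 272 = 192 × 272 mm

192 × 272 mm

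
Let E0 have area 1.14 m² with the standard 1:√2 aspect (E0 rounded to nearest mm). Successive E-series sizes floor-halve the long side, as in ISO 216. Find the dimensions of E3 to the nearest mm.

Let E0's short side be w mm. w · w√2 = 1.14 m² = 1,140,000 mm², so w ≈ 897.8 mm and w√2 ≈ 1269.7 mm → E0 = 898 × 1270 mm.
E1: ⌊1270/2⌋ × 898 = 635 × 898 mm
E2: ⌊898/2⌋ × 635 = 449 × 635 mm
E3: ⌊635/2⌋ × 449 = 317 × 449 mm

317 × 449 mm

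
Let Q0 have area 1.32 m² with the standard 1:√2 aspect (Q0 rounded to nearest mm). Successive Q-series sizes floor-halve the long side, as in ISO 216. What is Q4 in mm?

Let Q0's short side be w mm. w · w√2 = 1.32 m² = 1,320,000 mm², so w ≈ 966.1 mm and w√2 ≈ 1366.3 mm → Q0 = 966 × 1366 mm.
Q1: ⌊1366/2⌋ × 966 = 683 × 966 mm
Q2: ⌊966/2⌋ × 683 = 483 × 683 mm
Q3: ⌊683/2⌋ × 483 = 341 × 483 mm
Q4: ⌊483/2⌋ × 341 = 241 × 341 mm

241 × 341 mm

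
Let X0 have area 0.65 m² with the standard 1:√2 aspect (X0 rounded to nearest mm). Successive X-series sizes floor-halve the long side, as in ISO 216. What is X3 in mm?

239 × 339 mm

Let X0's short side be w mm. w · w√2 = 0.65 m² = 650,000 mm², so w ≈ 678.0 mm and w√2 ≈ 958.8 mm → X0 = 678 × 959 mm.
X1: ⌊959/2⌋ × 678 = 479 × 678 mm
X2: ⌊678/2⌋ × 479 = 339 × 479 mm
X3: ⌊479/2⌋ × 339 = 239 × 339 mm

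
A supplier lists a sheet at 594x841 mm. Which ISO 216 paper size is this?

Aspect ratio 841/594 ≈ 1.416 — close to the ISO √2 ≈ 1.414.
In the A-series (A0 area = 1 m²): A1 = 594 × 841 mm.

A1 (594 × 841 mm)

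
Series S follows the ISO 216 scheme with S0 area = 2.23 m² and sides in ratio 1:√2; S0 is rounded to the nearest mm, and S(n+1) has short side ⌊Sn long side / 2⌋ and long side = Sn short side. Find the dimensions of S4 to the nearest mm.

314 × 444 mm

Let S0's short side be w mm. w · w√2 = 2.23 m² = 2,230,000 mm², so w ≈ 1255.7 mm and w√2 ≈ 1775.9 mm → S0 = 1256 × 1776 mm.
S1: ⌊1776/2⌋ × 1256 = 888 × 1256 mm
S2: ⌊1256/2⌋ × 888 = 628 × 888 mm
S3: ⌊888/2⌋ × 628 = 444 × 628 mm
S4: ⌊628/2⌋ × 444 = 314 × 444 mm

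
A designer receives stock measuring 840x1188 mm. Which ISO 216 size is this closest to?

A0 (841 × 1189 mm)

Aspect ratio 1188/840 ≈ 1.414 — close to the ISO √2 ≈ 1.414.
In the A-series (A0 area = 1 m²): A0 = 841 × 1189 mm.
Off by 2 mm total — nearest standard size.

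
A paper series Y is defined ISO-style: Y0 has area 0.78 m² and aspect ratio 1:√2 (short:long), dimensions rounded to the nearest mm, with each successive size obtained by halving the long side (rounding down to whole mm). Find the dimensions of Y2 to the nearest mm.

371 × 525 mm

Let Y0's short side be w mm. w · w√2 = 0.78 m² = 780,000 mm², so w ≈ 742.7 mm and w√2 ≈ 1050.3 mm → Y0 = 743 × 1050 mm.
Y1: ⌊1050/2⌋ × 743 = 525 × 743 mm
Y2: ⌊743/2⌋ × 525 = 371 × 525 mm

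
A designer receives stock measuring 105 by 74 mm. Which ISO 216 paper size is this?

A7 (74 × 105 mm)

Aspect ratio 105/74 ≈ 1.419 — close to the ISO √2 ≈ 1.414.
In the A-series (A0 area = 1 m²): A7 = 74 × 105 mm.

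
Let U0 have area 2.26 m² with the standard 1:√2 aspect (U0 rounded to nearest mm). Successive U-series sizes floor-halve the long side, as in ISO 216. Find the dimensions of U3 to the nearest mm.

447 × 632 mm

Let U0's short side be w mm. w · w√2 = 2.26 m² = 2,260,000 mm², so w ≈ 1264.1 mm and w√2 ≈ 1787.8 mm → U0 = 1264 × 1788 mm.
U1: ⌊1788/2⌋ × 1264 = 894 × 1264 mm
U2: ⌊1264/2⌋ × 894 = 632 × 894 mm
U3: ⌊894/2⌋ × 632 = 447 × 632 mm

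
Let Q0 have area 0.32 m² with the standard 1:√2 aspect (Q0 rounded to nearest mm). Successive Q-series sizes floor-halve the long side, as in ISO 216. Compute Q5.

84 × 119 mm

Let Q0's short side be w mm. w · w√2 = 0.32 m² = 320,000 mm², so w ≈ 475.7 mm and w√2 ≈ 672.7 mm → Q0 = 476 × 673 mm.
Q1: ⌊673/2⌋ × 476 = 336 × 476 mm
Q2: ⌊476/2⌋ × 336 = 238 × 336 mm
Q3: ⌊336/2⌋ × 238 = 168 × 238 mm
Q4: ⌊238/2⌋ × 168 = 119 × 168 mm
Q5: ⌊168/2⌋ × 119 = 84 × 119 mm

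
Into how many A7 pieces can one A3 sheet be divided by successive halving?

Each ISO step halves the sheet: 1 × A3 → 2 × A4 → 4 × A5 → 8 × A6 → …
From A3 to A7 is 4 halving steps: 2^4 = 16.

16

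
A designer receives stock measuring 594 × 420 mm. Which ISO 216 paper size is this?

Aspect ratio 594/420 ≈ 1.414 — close to the ISO √2 ≈ 1.414.
In the A-series (A0 area = 1 m²): A2 = 420 × 594 mm.

A2 (420 × 594 mm)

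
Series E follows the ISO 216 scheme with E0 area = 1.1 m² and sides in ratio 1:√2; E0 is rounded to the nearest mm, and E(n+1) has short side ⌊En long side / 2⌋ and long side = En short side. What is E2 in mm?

Let E0's short side be w mm. w · w√2 = 1.1 m² = 1,100,000 mm², so w ≈ 881.9 mm and w√2 ≈ 1247.3 mm → E0 = 882 × 1247 mm.
E1: ⌊1247/2⌋ × 882 = 623 × 882 mm
E2: ⌊882/2⌋ × 623 = 441 × 623 mm

441 × 623 mm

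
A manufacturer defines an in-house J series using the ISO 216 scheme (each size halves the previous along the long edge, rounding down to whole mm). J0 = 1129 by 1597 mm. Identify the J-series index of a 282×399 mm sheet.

J0: 1129 × 1597 mm
J1: 798 × 1129 mm
J2: 564 × 798 mm
J3: 399 × 564 mm
J4: 282 × 399 mm
J5: 199 × 282 mm
→ matches J4.

J4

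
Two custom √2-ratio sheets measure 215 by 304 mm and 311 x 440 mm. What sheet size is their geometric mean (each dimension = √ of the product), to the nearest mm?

Short side: √(215 · 311) = √66865 ≈ 258.6 → 259 mm
Long side: √(304 · 440) = √133760 ≈ 365.7 → 366 mm

259 × 366 mm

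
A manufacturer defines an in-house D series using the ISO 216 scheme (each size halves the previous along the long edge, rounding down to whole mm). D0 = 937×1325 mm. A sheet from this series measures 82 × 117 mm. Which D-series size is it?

D7

D0: 937 × 1325 mm
D1: 662 × 937 mm
D2: 468 × 662 mm
D3: 331 × 468 mm
D4: 234 × 331 mm
D5: 165 × 234 mm
D6: 117 × 165 mm
D7: 82 × 117 mm
D8: 58 × 82 mm
→ matches D7.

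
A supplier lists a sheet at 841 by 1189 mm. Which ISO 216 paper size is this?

Aspect ratio 1189/841 ≈ 1.414 — close to the ISO √2 ≈ 1.414.
In the A-series (A0 area = 1 m²): A0 = 841 × 1189 mm.

A0 (841 × 1189 mm)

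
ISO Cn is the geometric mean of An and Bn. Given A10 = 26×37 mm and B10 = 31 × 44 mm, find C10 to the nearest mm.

Short side: √(26 · 31) = √806 ≈ 28.4 → 28 mm
Long side: √(37 · 44) = √1628 ≈ 40.3 → 40 mm

28 × 40 mm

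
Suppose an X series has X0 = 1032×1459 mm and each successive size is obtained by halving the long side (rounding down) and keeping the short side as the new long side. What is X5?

182 × 258 mm

X1: ⌊1459/2⌋ × 1032 = 729 × 1032 mm
X2: ⌊1032/2⌋ × 729 = 516 × 729 mm
X3: ⌊729/2⌋ × 516 = 364 × 516 mm
X4: ⌊516/2⌋ × 364 = 258 × 364 mm
X5: ⌊364/2⌋ × 258 = 182 × 258 mm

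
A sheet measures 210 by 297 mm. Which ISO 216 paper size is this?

Aspect ratio 297/210 ≈ 1.414 — close to the ISO √2 ≈ 1.414.
In the A-series (A0 area = 1 m²): A4 = 210 × 297 mm.

A4 (210 × 297 mm)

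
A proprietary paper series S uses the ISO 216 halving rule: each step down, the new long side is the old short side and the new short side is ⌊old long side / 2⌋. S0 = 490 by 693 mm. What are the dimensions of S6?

61 × 86 mm

S1 = 346 × 490 mm (from S0 by 1 halving).
S2: ⌊490/2⌋ × 346 = 245 × 346 mm
S3: ⌊346/2⌋ × 245 = 173 × 245 mm
S4: ⌊245/2⌋ × 173 = 122 × 173 mm
S5: ⌊173/2⌋ × 122 = 86 × 122 mm
S6: ⌊122/2⌋ × 86 = 61 × 86 mm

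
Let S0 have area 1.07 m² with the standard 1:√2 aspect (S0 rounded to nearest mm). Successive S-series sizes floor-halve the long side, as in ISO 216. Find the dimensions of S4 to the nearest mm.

Let S0's short side be w mm. w · w√2 = 1.07 m² = 1,070,000 mm², so w ≈ 869.8 mm and w√2 ≈ 1230.1 mm → S0 = 870 × 1230 mm.
S1: ⌊1230/2⌋ × 870 = 615 × 870 mm
S2: ⌊870/2⌋ × 615 = 435 × 615 mm
S3: ⌊615/2⌋ × 435 = 307 × 435 mm
S4: ⌊435/2⌋ × 307 = 217 × 307 mm

217 × 307 mm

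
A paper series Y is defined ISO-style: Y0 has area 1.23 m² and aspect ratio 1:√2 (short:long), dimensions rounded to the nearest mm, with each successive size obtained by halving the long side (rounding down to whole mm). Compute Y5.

164 × 233 mm

Let Y0's short side be w mm. w · w√2 = 1.23 m² = 1,230,000 mm², so w ≈ 932.6 mm and w√2 ≈ 1318.9 mm → Y0 = 933 × 1319 mm.
Y1: ⌊1319/2⌋ × 933 = 659 × 933 mm
Y2: ⌊933/2⌋ × 659 = 466 × 659 mm
Y3: ⌊659/2⌋ × 466 = 329 × 466 mm
Y4: ⌊466/2⌋ × 329 = 233 × 329 mm
Y5: ⌊329/2⌋ × 233 = 164 × 233 mm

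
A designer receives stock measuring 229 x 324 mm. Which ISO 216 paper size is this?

C4 (229 × 324 mm)

Aspect ratio 324/229 ≈ 1.415 — close to the ISO √2 ≈ 1.414.
In the C-series (envelope sizes, between A and B): C4 = 229 × 324 mm.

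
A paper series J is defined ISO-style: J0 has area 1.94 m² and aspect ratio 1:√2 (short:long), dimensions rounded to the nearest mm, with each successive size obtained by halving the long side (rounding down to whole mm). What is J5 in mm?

Let J0's short side be w mm. w · w√2 = 1.94 m² = 1,940,000 mm², so w ≈ 1171.2 mm and w√2 ≈ 1656.4 mm → J0 = 1171 × 1656 mm.
J1: ⌊1656/2⌋ × 1171 = 828 × 1171 mm
J2: ⌊1171/2⌋ × 828 = 585 × 828 mm
J3: ⌊828/2⌋ × 585 = 414 × 585 mm
J4: ⌊585/2⌋ × 414 = 292 × 414 mm
J5: ⌊414/2⌋ × 292 = 207 × 292 mm

207 × 292 mm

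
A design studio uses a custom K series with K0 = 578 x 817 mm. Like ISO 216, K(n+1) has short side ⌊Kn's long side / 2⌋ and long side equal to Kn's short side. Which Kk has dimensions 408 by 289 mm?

K0: 578 × 817 mm
K1: 408 × 578 mm
K2: 289 × 408 mm
K3: 204 × 289 mm
→ matches K2.

K2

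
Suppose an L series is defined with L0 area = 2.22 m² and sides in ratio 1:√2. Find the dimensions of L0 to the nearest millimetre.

Let the short side be w mm. Then w · w√2 = 2.22 m² = 2,220,000 mm².
w² = 2,220,000/√2, so w ≈ 1252.9 mm; long side = w√2 ≈ 1771.9 mm.

1253 × 1772 mm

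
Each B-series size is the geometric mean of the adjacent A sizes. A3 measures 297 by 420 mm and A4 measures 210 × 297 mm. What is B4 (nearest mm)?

Short side: √(297 · 210) = √62370 ≈ 249.7 → 250 mm
Long side: √(420 · 297) = √124740 ≈ 353.2 → 353 mm

250 × 353 mm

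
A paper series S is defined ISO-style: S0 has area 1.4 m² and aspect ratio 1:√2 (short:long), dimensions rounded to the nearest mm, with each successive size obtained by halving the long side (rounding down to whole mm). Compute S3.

351 × 497 mm

Let S0's short side be w mm. w · w√2 = 1.4 m² = 1,400,000 mm², so w ≈ 995.0 mm and w√2 ≈ 1407.1 mm → S0 = 995 × 1407 mm.
S1: ⌊1407/2⌋ × 995 = 703 × 995 mm
S2: ⌊995/2⌋ × 703 = 497 × 703 mm
S3: ⌊703/2⌋ × 497 = 351 × 497 mm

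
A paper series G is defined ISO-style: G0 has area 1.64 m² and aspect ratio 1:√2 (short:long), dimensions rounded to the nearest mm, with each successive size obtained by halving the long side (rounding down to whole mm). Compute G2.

Let G0's short side be w mm. w · w√2 = 1.64 m² = 1,640,000 mm², so w ≈ 1076.9 mm and w√2 ≈ 1522.9 mm → G0 = 1077 × 1523 mm.
G1: ⌊1523/2⌋ × 1077 = 761 × 1077 mm
G2: ⌊1077/2⌋ × 761 = 538 × 761 mm

538 × 761 mm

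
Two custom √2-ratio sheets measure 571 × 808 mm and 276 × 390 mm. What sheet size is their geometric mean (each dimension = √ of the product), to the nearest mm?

Short side: √(571 · 276) = √157596 ≈ 397.0 → 397 mm
Long side: √(808 · 390) = √315120 ≈ 561.4 → 561 mm

397 × 561 mm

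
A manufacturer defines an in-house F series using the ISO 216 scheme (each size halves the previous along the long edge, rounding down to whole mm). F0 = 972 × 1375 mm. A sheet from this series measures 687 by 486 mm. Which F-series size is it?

F0: 972 × 1375 mm
F1: 687 × 972 mm
F2: 486 × 687 mm
F3: 343 × 486 mm
→ matches F2.

F2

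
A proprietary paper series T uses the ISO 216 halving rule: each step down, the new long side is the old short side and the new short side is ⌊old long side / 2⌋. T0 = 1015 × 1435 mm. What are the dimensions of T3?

358 × 507 mm

T1: ⌊1435/2⌋ × 1015 = 717 × 1015 mm
T2: ⌊1015/2⌋ × 717 = 507 × 717 mm
T3: ⌊717/2⌋ × 507 = 358 × 507 mm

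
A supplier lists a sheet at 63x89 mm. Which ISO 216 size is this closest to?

B8 (62 × 88 mm)

Aspect ratio 89/63 ≈ 1.413 — close to the ISO √2 ≈ 1.414.
In the B-series (B0 = 1000 × 1414 mm): B8 = 62 × 88 mm.
Off by 2 mm total — nearest standard size.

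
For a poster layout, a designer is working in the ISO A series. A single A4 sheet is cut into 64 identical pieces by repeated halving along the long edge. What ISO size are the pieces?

64 = 2^6, so 6 halving steps.
A4 → A5 → … → A10 after 6 steps.

A10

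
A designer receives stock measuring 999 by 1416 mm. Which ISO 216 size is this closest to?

Aspect ratio 1416/999 ≈ 1.417 — close to the ISO √2 ≈ 1.414.
In the B-series (B0 = 1000 × 1414 mm): B0 = 1000 × 1414 mm.
Off by 3 mm total — nearest standard size.

B0 (1000 × 1414 mm)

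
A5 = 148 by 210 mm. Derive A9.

37 × 52 mm

A6: ⌊210/2⌋ × 148 = 105 × 148 mm
A7: ⌊148/2⌋ × 105 = 74 × 105 mm
A8: ⌊105/2⌋ × 74 = 52 × 74 mm
A9: ⌊74/2⌋ × 52 = 37 × 52 mm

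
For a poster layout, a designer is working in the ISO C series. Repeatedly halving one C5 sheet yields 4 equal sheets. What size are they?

4 = 2^2, so 2 halving steps.
C5 → C6 → … → C7 after 2 steps.

C7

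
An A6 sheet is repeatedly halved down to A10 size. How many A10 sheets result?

A6 = 105 × 148 mm; A10 = 26 × 37 mm.
Each halving step doubles the count; 4 steps from A6 to A10.
2^4 = 16.

16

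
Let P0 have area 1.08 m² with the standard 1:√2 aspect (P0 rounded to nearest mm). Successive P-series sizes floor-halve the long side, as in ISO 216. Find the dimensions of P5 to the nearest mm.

154 × 218 mm

Let P0's short side be w mm. w · w√2 = 1.08 m² = 1,080,000 mm², so w ≈ 873.9 mm and w√2 ≈ 1235.9 mm → P0 = 874 × 1236 mm.
P1: ⌊1236/2⌋ × 874 = 618 × 874 mm
P2: ⌊874/2⌋ × 618 = 437 × 618 mm
P3: ⌊618/2⌋ × 437 = 309 × 437 mm
P4: ⌊437/2⌋ × 309 = 218 × 309 mm
P5: ⌊309/2⌋ × 218 = 154 × 218 mm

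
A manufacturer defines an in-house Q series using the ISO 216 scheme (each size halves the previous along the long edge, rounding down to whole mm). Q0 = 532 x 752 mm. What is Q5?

94 × 133 mm

Q1: ⌊752/2⌋ × 532 = 376 × 532 mm
Q2: ⌊532/2⌋ × 376 = 266 × 376 mm
Q3: ⌊376/2⌋ × 266 = 188 × 266 mm
Q4: ⌊266/2⌋ × 188 = 133 × 188 mm
Q5: ⌊188/2⌋ × 133 = 94 × 133 mm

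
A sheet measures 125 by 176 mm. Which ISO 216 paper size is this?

B6 (125 × 176 mm)

Aspect ratio 176/125 ≈ 1.408 — close to the ISO √2 ≈ 1.414.
In the B-series (B0 = 1000 × 1414 mm): B6 = 125 × 176 mm.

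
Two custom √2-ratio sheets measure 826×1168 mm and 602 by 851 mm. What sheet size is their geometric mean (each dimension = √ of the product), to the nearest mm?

Short side: √(826 · 602) = √497252 ≈ 705.2 → 705 mm
Long side: √(1168 · 851) = √993968 ≈ 997.0 → 997 mm

705 × 997 mm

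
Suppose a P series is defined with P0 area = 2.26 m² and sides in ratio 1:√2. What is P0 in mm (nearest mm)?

1264 × 1788 mm

Let the short side be w mm. Then w · w√2 = 2.26 m² = 2,260,000 mm².
w² = 2,260,000/√2, so w ≈ 1264.1 mm; long side = w√2 ≈ 1787.8 mm.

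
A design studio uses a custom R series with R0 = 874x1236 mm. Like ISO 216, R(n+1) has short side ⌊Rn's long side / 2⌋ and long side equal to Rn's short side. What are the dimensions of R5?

R1: ⌊1236/2⌋ × 874 = 618 × 874 mm
R2: ⌊874/2⌋ × 618 = 437 × 618 mm
R3: ⌊618/2⌋ × 437 = 309 × 437 mm
R4: ⌊437/2⌋ × 309 = 218 × 309 mm
R5: ⌊309/2⌋ × 218 = 154 × 218 mm

154 × 218 mm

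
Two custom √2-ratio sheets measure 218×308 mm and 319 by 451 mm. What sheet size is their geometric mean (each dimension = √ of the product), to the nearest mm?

264 × 373 mm

Short side: √(218 · 319) = √69542 ≈ 263.7 → 264 mm
Long side: √(308 · 451) = √138908 ≈ 372.7 → 373 mm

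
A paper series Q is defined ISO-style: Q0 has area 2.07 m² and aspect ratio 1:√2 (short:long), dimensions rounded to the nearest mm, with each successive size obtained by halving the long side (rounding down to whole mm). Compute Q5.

Let Q0's short side be w mm. w · w√2 = 2.07 m² = 2,070,000 mm², so w ≈ 1209.8 mm and w√2 ≈ 1711.0 mm → Q0 = 1210 × 1711 mm.
Q1: ⌊1711/2⌋ × 1210 = 855 × 1210 mm
Q2: ⌊1210/2⌋ × 855 = 605 × 855 mm
Q3: ⌊855/2⌋ × 605 = 427 × 605 mm
Q4: ⌊605/2⌋ × 427 = 302 × 427 mm
Q5: ⌊427/2⌋ × 302 = 213 × 302 mm

213 × 302 mm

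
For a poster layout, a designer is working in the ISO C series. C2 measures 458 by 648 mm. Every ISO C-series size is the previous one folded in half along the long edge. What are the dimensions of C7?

C3: ⌊648/2⌋ × 458 = 324 × 458 mm
C4: ⌊458/2⌋ × 324 = 229 × 324 mm
C5: ⌊324/2⌋ × 229 = 162 × 229 mm
C6: ⌊229/2⌋ × 162 = 114 × 162 mm
C7: ⌊162/2⌋ × 114 = 81 × 114 mm

81 × 114 mm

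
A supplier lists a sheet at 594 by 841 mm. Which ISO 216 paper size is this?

Aspect ratio 841/594 ≈ 1.416 — close to the ISO √2 ≈ 1.414.
In the A-series (A0 area = 1 m²): A1 = 594 × 841 mm.

A1 (594 × 841 mm)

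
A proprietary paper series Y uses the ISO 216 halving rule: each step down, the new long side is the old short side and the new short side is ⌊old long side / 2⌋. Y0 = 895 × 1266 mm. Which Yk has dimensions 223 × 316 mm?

Y0: 895 × 1266 mm
Y1: 633 × 895 mm
Y2: 447 × 633 mm
Y3: 316 × 447 mm
Y4: 223 × 316 mm
Y5: 158 × 223 mm
→ matches Y4.

Y4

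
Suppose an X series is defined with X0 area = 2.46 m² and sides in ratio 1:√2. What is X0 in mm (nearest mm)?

Let the short side be w mm. Then w · w√2 = 2.46 m² = 2,460,000 mm².
w² = 2,460,000/√2, so w ≈ 1318.9 mm; long side = w√2 ≈ 1865.2 mm.

1319 × 1865 mm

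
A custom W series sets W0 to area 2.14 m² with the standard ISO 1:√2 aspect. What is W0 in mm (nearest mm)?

Let the short side be w mm. Then w · w√2 = 2.14 m² = 2,140,000 mm².
w² = 2,140,000/√2, so w ≈ 1230.1 mm; long side = w√2 ≈ 1739.7 mm.

1230 × 1740 mm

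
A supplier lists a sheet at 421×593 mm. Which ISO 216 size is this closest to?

Aspect ratio 593/421 ≈ 1.409 — close to the ISO √2 ≈ 1.414.
In the A-series (A0 area = 1 m²): A2 = 420 × 594 mm.
Off by 2 mm total — nearest standard size.

A2 (420 × 594 mm)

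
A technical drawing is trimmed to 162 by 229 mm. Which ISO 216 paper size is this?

Aspect ratio 229/162 ≈ 1.414 — close to the ISO √2 ≈ 1.414.
In the C-series (envelope sizes, between A and B): C5 = 162 × 229 mm.

C5 (162 × 229 mm)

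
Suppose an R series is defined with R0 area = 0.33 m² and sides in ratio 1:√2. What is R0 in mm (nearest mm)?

483 × 683 mm

Let the short side be w mm. Then w · w√2 = 0.33 m² = 330,000 mm².
w² = 330,000/√2, so w ≈ 483.1 mm; long side = w√2 ≈ 683.1 mm.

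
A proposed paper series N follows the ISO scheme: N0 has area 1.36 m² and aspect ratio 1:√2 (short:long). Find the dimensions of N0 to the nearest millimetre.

981 × 1387 mm

Let the short side be w mm. Then w · w√2 = 1.36 m² = 1,360,000 mm².
w² = 1,360,000/√2, so w ≈ 980.6 mm; long side = w√2 ≈ 1386.8 mm.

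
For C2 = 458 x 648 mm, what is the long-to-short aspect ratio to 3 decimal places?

1.415

648 / 458 = 1.415
Matches √2 ≈ 1.414 — the ISO 216 defining ratio.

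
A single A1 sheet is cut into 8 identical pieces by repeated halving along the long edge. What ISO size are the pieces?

8 = 2^3, so 3 halving steps.
A1 → A2 → … → A4 after 3 steps.

A4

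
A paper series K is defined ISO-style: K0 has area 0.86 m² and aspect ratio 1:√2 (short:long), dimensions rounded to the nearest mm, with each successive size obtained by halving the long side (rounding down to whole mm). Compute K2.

390 × 551 mm

Let K0's short side be w mm. w · w√2 = 0.86 m² = 860,000 mm², so w ≈ 779.8 mm and w√2 ≈ 1102.8 mm → K0 = 780 × 1103 mm.
K1: ⌊1103/2⌋ × 780 = 551 × 780 mm
K2: ⌊780/2⌋ × 551 = 390 × 551 mm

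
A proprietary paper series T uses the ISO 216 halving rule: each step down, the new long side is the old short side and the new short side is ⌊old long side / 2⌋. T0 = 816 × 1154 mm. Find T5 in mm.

T1: ⌊1154/2⌋ × 816 = 577 × 816 mm
T2: ⌊816/2⌋ × 577 = 408 × 577 mm
T3: ⌊577/2⌋ × 408 = 288 × 408 mm
T4: ⌊408/2⌋ × 288 = 204 × 288 mm
T5: ⌊288/2⌋ × 204 = 144 × 204 mm

144 × 204 mm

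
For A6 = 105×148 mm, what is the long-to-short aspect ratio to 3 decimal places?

148 / 105 = 1.410
ISO 216 targets √2 ≈ 1.414; the -0.005 deviation is from mm rounding.

1.410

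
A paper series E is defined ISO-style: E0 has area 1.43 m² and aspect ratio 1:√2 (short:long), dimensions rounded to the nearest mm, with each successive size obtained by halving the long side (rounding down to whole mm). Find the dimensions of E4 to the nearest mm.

251 × 355 mm

Let E0's short side be w mm. w · w√2 = 1.43 m² = 1,430,000 mm², so w ≈ 1005.6 mm and w√2 ≈ 1422.1 mm → E0 = 1006 × 1422 mm.
E1: ⌊1422/2⌋ × 1006 = 711 × 1006 mm
E2: ⌊1006/2⌋ × 711 = 503 × 711 mm
E3: ⌊711/2⌋ × 503 = 355 × 503 mm
E4: ⌊503/2⌋ × 355 = 251 × 355 mm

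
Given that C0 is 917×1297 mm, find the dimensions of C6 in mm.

114 × 162 mm

C1: ⌊1297/2⌋ × 917 = 648 × 917 mm
C2: ⌊917/2⌋ × 648 = 458 × 648 mm
C3: ⌊648/2⌋ × 458 = 324 × 458 mm
C4: ⌊458/2⌋ × 324 = 229 × 324 mm
C5: ⌊324/2⌋ × 229 = 162 × 229 mm
C6: ⌊229/2⌋ × 162 = 114 × 162 mm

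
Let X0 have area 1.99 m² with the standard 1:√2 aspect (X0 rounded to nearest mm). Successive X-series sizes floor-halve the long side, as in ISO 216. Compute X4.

Let X0's short side be w mm. w · w√2 = 1.99 m² = 1,990,000 mm², so w ≈ 1186.2 mm and w√2 ≈ 1677.6 mm → X0 = 1186 × 1678 mm.
X1: ⌊1678/2⌋ × 1186 = 839 × 1186 mm
X2: ⌊1186/2⌋ × 839 = 593 × 839 mm
X3: ⌊839/2⌋ × 593 = 419 × 593 mm
X4: ⌊593/2⌋ × 419 = 296 × 419 mm

296 × 419 mm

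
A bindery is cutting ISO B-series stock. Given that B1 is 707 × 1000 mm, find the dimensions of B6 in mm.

B2: ⌊1000/2⌋ × 707 = 500 × 707 mm
B3: ⌊707/2⌋ × 500 = 353 × 500 mm
B4: ⌊500/2⌋ × 353 = 250 × 353 mm
B5: ⌊353/2⌋ × 250 = 176 × 250 mm
B6: ⌊250/2⌋ × 176 = 125 × 176 mm

125 × 176 mm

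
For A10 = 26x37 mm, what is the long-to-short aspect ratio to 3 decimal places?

37 / 26 = 1.423
ISO 216 targets √2 ≈ 1.414; the +0.009 deviation is from mm rounding.

1.423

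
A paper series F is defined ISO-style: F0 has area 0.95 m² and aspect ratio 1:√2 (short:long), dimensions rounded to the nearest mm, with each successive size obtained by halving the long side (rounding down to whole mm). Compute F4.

205 × 289 mm

Let F0's short side be w mm. w · w√2 = 0.95 m² = 950,000 mm², so w ≈ 819.6 mm and w√2 ≈ 1159.1 mm → F0 = 820 × 1159 mm.
F1: ⌊1159/2⌋ × 820 = 579 × 820 mm
F2: ⌊820/2⌋ × 579 = 410 × 579 mm
F3: ⌊579/2⌋ × 410 = 289 × 410 mm
F4: ⌊410/2⌋ × 289 = 205 × 289 mm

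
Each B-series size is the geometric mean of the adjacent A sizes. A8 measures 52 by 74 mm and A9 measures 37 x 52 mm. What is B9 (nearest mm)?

44 × 62 mm

Short side: √(52 · 37) = √1924 ≈ 43.9 → 44 mm
Long side: √(74 · 52) = √3848 ≈ 62.0 → 62 mm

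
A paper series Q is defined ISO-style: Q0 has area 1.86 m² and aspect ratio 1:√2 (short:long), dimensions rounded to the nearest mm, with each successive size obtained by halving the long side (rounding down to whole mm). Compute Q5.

Let Q0's short side be w mm. w · w√2 = 1.86 m² = 1,860,000 mm², so w ≈ 1146.8 mm and w√2 ≈ 1621.9 mm → Q0 = 1147 × 1622 mm.
Q1: ⌊1622/2⌋ × 1147 = 811 × 1147 mm
Q2: ⌊1147/2⌋ × 811 = 573 × 811 mm
Q3: ⌊811/2⌋ × 573 = 405 × 573 mm
Q4: ⌊573/2⌋ × 405 = 286 × 405 mm
Q5: ⌊405/2⌋ × 286 = 202 × 286 mm

202 × 286 mm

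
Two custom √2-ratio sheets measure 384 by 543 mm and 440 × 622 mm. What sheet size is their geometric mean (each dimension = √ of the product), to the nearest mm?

Short side: √(384 · 440) = √168960 ≈ 411.0 → 411 mm
Long side: √(543 · 622) = √337746 ≈ 581.2 → 581 mm

411 × 581 mm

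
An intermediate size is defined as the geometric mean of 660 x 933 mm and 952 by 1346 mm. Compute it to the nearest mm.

793 × 1121 mm

Short side: √(660 · 952) = √628320 ≈ 792.7 → 793 mm
Long side: √(933 · 1346) = √1255818 ≈ 1120.6 → 1121 mm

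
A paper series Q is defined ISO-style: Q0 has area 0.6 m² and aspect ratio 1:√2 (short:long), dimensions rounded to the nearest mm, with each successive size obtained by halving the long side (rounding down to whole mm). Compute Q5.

115 × 162 mm

Let Q0's short side be w mm. w · w√2 = 0.6 m² = 600,000 mm², so w ≈ 651.4 mm and w√2 ≈ 921.2 mm → Q0 = 651 × 921 mm.
Q1: ⌊921/2⌋ × 651 = 460 × 651 mm
Q2: ⌊651/2⌋ × 460 = 325 × 460 mm
Q3: ⌊460/2⌋ × 325 = 230 × 325 mm
Q4: ⌊325/2⌋ × 230 = 162 × 230 mm
Q5: ⌊230/2⌋ × 162 = 115 × 162 mm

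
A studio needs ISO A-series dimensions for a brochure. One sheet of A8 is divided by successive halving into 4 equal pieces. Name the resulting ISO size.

4 = 2^2, so 2 halving steps.
A8 → A9 → … → A10 after 2 steps.

A10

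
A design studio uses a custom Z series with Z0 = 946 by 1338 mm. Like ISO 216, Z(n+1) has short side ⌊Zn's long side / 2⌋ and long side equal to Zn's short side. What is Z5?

Z1: ⌊1338/2⌋ × 946 = 669 × 946 mm
Z2: ⌊946/2⌋ × 669 = 473 × 669 mm
Z3: ⌊669/2⌋ × 473 = 334 × 473 mm
Z4: ⌊473/2⌋ × 334 = 236 × 334 mm
Z5: ⌊334/2⌋ × 236 = 167 × 236 mm

167 × 236 mm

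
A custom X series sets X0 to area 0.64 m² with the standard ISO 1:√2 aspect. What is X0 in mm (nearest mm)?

Let the short side be w mm. Then w · w√2 = 0.64 m² = 640,000 mm².
w² = 640,000/√2, so w ≈ 672.7 mm; long side = w√2 ≈ 951.4 mm.

673 × 951 mm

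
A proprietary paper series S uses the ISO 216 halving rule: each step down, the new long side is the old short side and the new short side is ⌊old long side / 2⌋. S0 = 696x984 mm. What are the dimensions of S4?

S1 = 492 × 696 mm (from S0 by 1 halving).
S2: ⌊696/2⌋ × 492 = 348 × 492 mm
S3: ⌊492/2⌋ × 348 = 246 × 348 mm
S4: ⌊348/2⌋ × 246 = 174 × 246 mm

174 × 246 mm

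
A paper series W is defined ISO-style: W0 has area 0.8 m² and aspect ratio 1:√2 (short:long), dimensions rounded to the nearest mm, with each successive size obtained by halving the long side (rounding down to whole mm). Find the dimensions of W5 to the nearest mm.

133 × 188 mm

Let W0's short side be w mm. w · w√2 = 0.8 m² = 800,000 mm², so w ≈ 752.1 mm and w√2 ≈ 1063.7 mm → W0 = 752 × 1064 mm.
W1: ⌊1064/2⌋ × 752 = 532 × 752 mm
W2: ⌊752/2⌋ × 532 = 376 × 532 mm
W3: ⌊532/2⌋ × 376 = 266 × 376 mm
W4: ⌊376/2⌋ × 266 = 188 × 266 mm
W5: ⌊266/2⌋ × 188 = 133 × 188 mm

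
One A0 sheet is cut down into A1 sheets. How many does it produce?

Each ISO step halves the sheet: 1 × A0 → 2 × A1
From A0 to A1 is 1 halving step: 2^1 = 2.

2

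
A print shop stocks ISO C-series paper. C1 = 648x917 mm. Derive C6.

C2: ⌊917/2⌋ × 648 = 458 × 648 mm
C3: ⌊648/2⌋ × 458 = 324 × 458 mm
C4: ⌊458/2⌋ × 324 = 229 × 324 mm
C5: ⌊324/2⌋ × 229 = 162 × 229 mm
C6: ⌊229/2⌋ × 162 = 114 × 162 mm

114 × 162 mm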